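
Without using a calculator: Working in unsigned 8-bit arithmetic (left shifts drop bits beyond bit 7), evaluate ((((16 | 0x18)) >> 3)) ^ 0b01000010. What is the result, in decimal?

16 = 00010000
0x18 = 00011000
→ | → 00011000 = 24
→ >> 3 → 00000011 = 3
0b01000010 = 01000010
→ ^ → 01000001 = 65

65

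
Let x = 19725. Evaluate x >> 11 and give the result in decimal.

19725 = 100110100001101
shift right by 11 → 000000000001001 = 9
(equivalently, floor(19725 / 2048))

9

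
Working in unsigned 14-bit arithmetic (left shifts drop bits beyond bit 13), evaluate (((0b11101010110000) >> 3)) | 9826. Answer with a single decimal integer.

0b11101010110000 = 11101010110000
→ >> 3 → 00011101010110 = 1878
9826 = 10011001100010
→ | → 10011101110110 = 10102

10102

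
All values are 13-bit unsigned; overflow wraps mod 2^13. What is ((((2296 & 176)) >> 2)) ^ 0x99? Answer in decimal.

181

2296 = 0100011111000
176 = 0000010110000
→ & → 0000010110000 = 176
→ >> 2 → 0000000101100 = 44
0x99 = 0000010011001
→ ^ → 0000010110101 = 181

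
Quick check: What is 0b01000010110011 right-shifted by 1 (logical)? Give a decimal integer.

x = 1000010110011
shift right by 1 → 0100001011001 = 2137
(equivalently, floor(4275 / 2))

2137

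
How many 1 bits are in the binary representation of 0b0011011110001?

n = 11011110001
Count the 1s: 1 + 1 + 1 + 1 + 1 + 1 + 1 = 7

7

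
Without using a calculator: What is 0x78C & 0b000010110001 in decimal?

0x78C = 11110001100
b = 00010110001
AND → 00010000000 = 128

128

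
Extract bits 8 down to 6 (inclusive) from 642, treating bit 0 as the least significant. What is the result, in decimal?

2

v = 0001010000010
Shift right by 6: 0001010
Mask low 3 bits: 010 = 2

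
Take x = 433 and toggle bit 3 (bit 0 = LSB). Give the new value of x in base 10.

441

x = 0110110001
bit 3 is currently 0; toggle it via x ^ (1 << 3) = x ^ 8
→ 0110111001 = 441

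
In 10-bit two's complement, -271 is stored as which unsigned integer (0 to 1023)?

753

271 in 10 bits: 0100001111
Invert: 1011110000
Add 1:  1011110001 = 753
(Check: 2^10 - 271 = 1024 - 271 = 753.)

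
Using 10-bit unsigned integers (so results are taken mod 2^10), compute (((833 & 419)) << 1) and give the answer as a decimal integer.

514

833 = 1101000001
419 = 0110100011
→ & → 0100000001 = 257
→ << 1 (mod 2^10) → 1000000010 = 514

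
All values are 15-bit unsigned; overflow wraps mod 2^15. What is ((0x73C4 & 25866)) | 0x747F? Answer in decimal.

30079

0x73C4 = 111001111000100
25866 = 110010100001010
→ & → 110000100000000 = 24832
0x747F = 111010001111111
→ | → 111010101111111 = 30079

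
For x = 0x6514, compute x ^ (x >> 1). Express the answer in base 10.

x = 110010100010100 = 25876
x>>1 = 011001010001010
XOR  = 101011110011110 = 22430
(x ^ (x >> 1) gives the standard binary-reflected Gray code of x.)

22430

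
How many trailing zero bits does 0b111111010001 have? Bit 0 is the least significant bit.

0b111111010001 = 111111010001
Trailing zeros: 0, so the lowest set bit is bit 0 (value 1).

0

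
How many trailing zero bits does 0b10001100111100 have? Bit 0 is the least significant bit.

0b10001100111100 = 10001100111100
Trailing zeros: 2, so the lowest set bit is bit 2 (value 4).

2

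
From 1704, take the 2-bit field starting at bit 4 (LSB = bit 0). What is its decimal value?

2

v = 0011010101000
Shift right by 4: 001101010
Mask low 2 bits: 10 = 2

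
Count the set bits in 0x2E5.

0x2E5 = 1011100101
Count the 1s: 1 + 1 + 1 + 1 + 1 + 1 = 6

6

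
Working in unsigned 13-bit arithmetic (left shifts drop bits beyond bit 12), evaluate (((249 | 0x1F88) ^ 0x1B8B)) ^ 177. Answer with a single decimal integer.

249 = 0000011111001
0x1F88 = 1111110001000
→ | → 1111111111001 = 8185
0x1B8B = 1101110001011
→ ^ → 0010001110010 = 1138
177 = 0000010110001
→ ^ → 0010011000011 = 1219

1219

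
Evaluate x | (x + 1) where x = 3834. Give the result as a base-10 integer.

3835

x = 111011111010 = 3834
x + 1 = 111011111011
OR    = 111011111011 = 3835
(x | (x + 1) sets the lowest cleared bit.)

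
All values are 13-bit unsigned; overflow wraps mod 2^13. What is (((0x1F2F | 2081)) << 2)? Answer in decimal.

7356

0x1F2F = 1111100101111
2081 = 0100000100001
→ | → 1111100101111 = 7983
→ << 2 (mod 2^13) → 1110010111100 = 7356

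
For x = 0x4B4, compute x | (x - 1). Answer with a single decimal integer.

1207

x = 10010110100 = 1204
x - 1 = 10010110011
OR    = 10010110111 = 1207
(x | (x - 1) sets all bits below the lowest set bit.)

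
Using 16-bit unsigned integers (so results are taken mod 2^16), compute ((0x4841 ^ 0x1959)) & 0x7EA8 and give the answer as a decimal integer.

0x4841 = 0100100001000001
0x1959 = 0001100101011001
→ ^ → 0101000100011000 = 20760
0x7EA8 = 0111111010101000
→ & → 0101000000001000 = 20488

20488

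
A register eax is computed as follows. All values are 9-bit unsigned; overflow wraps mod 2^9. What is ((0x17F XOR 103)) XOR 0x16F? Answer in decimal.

0x17F = 101111111
103 = 001100111
→ XOR → 100011000 = 280
0x16F = 101101111
→ XOR → 001110111 = 119

119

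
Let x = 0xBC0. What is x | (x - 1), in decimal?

3071

x = 101111000000 = 3008
x - 1 = 101110111111
OR    = 101111111111 = 3071
(x | (x - 1) sets all bits below the lowest set bit.)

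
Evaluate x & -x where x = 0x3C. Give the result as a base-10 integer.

4

x = 111100 = 60
-x (two's complement) = …000100
AND   = 000100 = 4
(x & -x isolates the lowest set bit of x.)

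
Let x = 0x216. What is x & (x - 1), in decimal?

532

x = 1000010110 = 534
x - 1 = 1000010101
AND   = 1000010100 = 532
(x & (x - 1) clears the lowest set bit of x.)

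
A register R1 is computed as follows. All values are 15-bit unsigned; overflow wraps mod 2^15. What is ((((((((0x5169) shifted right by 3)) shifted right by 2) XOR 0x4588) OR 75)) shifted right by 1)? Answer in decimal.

9125

0x5169 = 101000101101001
→ shifted right by 3 → 000101000101101 = 2605
→ shifted right by 2 → 000001010001011 = 651
0x4588 = 100010110001000
→ XOR → 100011100000011 = 18179
75 = 000000001001011
→ OR → 100011101001011 = 18251
→ shifted right by 1 → 010001110100101 = 9125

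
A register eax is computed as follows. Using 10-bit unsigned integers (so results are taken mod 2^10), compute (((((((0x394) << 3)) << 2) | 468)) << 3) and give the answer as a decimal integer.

0x394 = 1110010100
→ << 3 (mod 2^10) → 0010100000 = 160
→ << 2 (mod 2^10) → 1010000000 = 640
468 = 0111010100
→ | → 1111010100 = 980
→ << 3 (mod 2^10) → 1010100000 = 672

672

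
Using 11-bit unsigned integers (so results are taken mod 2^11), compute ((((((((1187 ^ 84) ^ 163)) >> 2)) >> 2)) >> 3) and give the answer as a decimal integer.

1187 = 10010100011
84 = 00001010100
→ ^ → 10011110111 = 1271
163 = 00010100011
→ ^ → 10001010100 = 1108
→ >> 2 → 00100010101 = 277
→ >> 2 → 00001000101 = 69
→ >> 3 → 00000001000 = 8

8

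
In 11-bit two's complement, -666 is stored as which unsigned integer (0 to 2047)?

1382

666 in 11 bits: 01010011010
Invert: 10101100101
Add 1:  10101100110 = 1382
(Check: 2^11 - 666 = 2048 - 666 = 1382.)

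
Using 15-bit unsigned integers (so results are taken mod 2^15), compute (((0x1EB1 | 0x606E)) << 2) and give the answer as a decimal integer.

31740

0x1EB1 = 001111010110001
0x606E = 110000001101110
→ | → 111111011111111 = 32511
→ << 2 (mod 2^15) → 111101111111100 = 31740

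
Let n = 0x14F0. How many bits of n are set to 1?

6

0x14F0 = 1010011110000
Count the 1s: 1 + 1 + 1 + 1 + 1 + 1 = 6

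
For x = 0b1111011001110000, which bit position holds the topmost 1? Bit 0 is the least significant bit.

15

0b1111011001110000 = 1111011001110000
The topmost 1 is at position 15 (since 2^15 = 32768 ≤ 63088 < 65536).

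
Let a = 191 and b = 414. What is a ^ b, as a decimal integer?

289

191 = 010111111
414 = 110011110
XOR → 100100001 = 289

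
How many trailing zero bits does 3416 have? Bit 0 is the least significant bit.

3416 = 110101011000
Trailing zeros: 3, so the lowest set bit is bit 3 (value 8).

3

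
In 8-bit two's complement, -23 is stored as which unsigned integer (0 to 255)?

23 in 8 bits: 00010111
Invert: 11101000
Add 1:  11101001 = 233
(Check: 2^8 - 23 = 256 - 23 = 233.)

233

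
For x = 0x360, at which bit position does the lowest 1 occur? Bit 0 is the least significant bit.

5

0x360 = 1101100000
Trailing zeros: 5, so the lowest set bit is bit 5 (value 32).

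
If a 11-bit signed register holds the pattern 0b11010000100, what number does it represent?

pattern = 11010000100 (MSB is 1 ⇒ negative)
Invert: 00101111011, add 1 → 00101111100 = 380, so the value is -380.
(Equivalently: 1668 - 2^11 = 1668 - 2048 = -380.)

-380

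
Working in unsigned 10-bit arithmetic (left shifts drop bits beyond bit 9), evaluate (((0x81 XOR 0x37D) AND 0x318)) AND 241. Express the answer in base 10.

16

0x81 = 0010000001
0x37D = 1101111101
→ XOR → 1111111100 = 1020
0x318 = 1100011000
→ AND → 1100011000 = 792
241 = 0011110001
→ AND → 0000010000 = 16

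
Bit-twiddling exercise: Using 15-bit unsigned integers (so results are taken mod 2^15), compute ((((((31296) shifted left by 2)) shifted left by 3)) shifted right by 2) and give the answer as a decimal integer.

31296 = 111101001000000
→ shifted left by 2 (mod 2^15) → 110100100000000 = 26880
→ shifted left by 3 (mod 2^15) → 100100000000000 = 18432
→ shifted right by 2 → 001001000000000 = 4608

4608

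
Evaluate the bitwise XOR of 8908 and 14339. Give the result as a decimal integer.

8908 = 10001011001100
14339 = 11100000000011
XOR → 01101011001111 = 6863

6863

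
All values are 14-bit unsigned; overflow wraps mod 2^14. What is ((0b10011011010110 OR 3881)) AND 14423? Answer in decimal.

0b10011011010110 = 10011011010110
3881 = 00111100101001
→ OR → 10111111111111 = 12287
14423 = 11100001010111
→ AND → 10100001010111 = 10327

10327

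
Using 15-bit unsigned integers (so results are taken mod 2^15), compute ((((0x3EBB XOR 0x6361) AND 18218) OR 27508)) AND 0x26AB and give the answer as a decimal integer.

0x3EBB = 011111010111011
0x6361 = 110001101100001
→ XOR → 101110111011010 = 24026
18218 = 100011100101010
→ AND → 100010100001010 = 17674
27508 = 110101101110100
→ OR → 110111101111110 = 28542
0x26AB = 010011010101011
→ AND → 010011000101010 = 9770

9770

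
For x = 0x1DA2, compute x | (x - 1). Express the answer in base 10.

7587

x = 1110110100010 = 7586
x - 1 = 1110110100001
OR    = 1110110100011 = 7587
(x | (x - 1) sets all bits below the lowest set bit.)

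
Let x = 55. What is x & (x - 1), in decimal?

x = 110111 = 55
x - 1 = 110110
AND   = 110110 = 54
(x & (x - 1) clears the lowest set bit of x.)

54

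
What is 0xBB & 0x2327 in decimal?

0xBB = 00000010111011
0x2327 = 10001100100111
AND → 00000000100011 = 35

35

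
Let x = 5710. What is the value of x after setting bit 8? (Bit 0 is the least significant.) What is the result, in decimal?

5966

x = 1011001001110
bit 8 is currently 0; set it via x | (1 << 8) = x | 256
→ 1011101001110 = 5966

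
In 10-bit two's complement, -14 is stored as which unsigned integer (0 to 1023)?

14 in 10 bits: 0000001110
Invert: 1111110001
Add 1:  1111110010 = 1010
(Check: 2^10 - 14 = 1024 - 14 = 1010.)

1010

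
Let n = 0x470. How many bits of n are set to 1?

0x470 = 10001110000
Count the 1s: 1 + 1 + 1 + 1 = 4

4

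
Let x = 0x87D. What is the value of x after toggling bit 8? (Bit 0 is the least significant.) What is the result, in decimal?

2429

x = 100001111101
bit 8 is currently 0; toggle it via x ^ (1 << 8) = x ^ 256
→ 100101111101 = 2429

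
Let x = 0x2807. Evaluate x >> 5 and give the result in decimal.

0x2807 = 10100000000111
shift right by 5 → 00000101000000 = 320
(equivalently, floor(10247 / 32))

320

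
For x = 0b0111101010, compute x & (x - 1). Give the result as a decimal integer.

488

x = 111101010 = 490
x - 1 = 111101001
AND   = 111101000 = 488
(x & (x - 1) clears the lowest set bit of x.)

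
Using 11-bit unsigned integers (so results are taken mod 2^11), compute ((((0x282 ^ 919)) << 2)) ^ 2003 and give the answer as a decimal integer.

903

0x282 = 01010000010
919 = 01110010111
→ ^ → 00100010101 = 277
→ << 2 (mod 2^11) → 10001010100 = 1108
2003 = 11111010011
→ ^ → 01110000111 = 903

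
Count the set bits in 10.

2

10 = 1010
Count the 1s: 1 + 1 = 2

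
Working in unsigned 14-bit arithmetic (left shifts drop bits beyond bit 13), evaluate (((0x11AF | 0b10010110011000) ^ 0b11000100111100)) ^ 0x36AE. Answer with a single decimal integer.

12845

0x11AF = 01000110101111
0b10010110011000 = 10010110011000
→ | → 11010110111111 = 13759
0b11000100111100 = 11000100111100
→ ^ → 00010010000011 = 1155
0x36AE = 11011010101110
→ ^ → 11001000101101 = 12845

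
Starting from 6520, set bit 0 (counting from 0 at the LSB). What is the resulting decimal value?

x = 1100101111000
bit 0 is currently 0; set it via x | (1 << 0) = x | 1
→ 1100101111001 = 6521

6521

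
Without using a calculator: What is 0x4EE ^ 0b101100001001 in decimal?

4071

0x4EE = 010011101110
b = 101100001001
XOR → 111111100111 = 4071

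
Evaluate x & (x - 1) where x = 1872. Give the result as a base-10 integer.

1856

x = 11101010000 = 1872
x - 1 = 11101001111
AND   = 11101000000 = 1856
(x & (x - 1) clears the lowest set bit of x.)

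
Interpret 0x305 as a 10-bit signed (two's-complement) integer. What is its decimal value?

-251

pattern = 1100000101 (MSB is 1 ⇒ negative)
Invert: 0011111010, add 1 → 0011111011 = 251, so the value is -251.
(Equivalently: 773 - 2^10 = 773 - 1024 = -251.)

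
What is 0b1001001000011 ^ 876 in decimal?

4399

a = 1001001000011
876 = 0001101101100
XOR → 1000100101111 = 4399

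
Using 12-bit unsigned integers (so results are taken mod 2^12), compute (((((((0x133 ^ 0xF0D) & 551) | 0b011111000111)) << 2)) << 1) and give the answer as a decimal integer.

3896

0x133 = 000100110011
0xF0D = 111100001101
→ ^ → 111000111110 = 3646
551 = 001000100111
→ & → 001000100110 = 550
0b011111000111 = 011111000111
→ | → 011111100111 = 2023
→ << 2 (mod 2^12) → 111110011100 = 3996
→ << 1 (mod 2^12) → 111100111000 = 3896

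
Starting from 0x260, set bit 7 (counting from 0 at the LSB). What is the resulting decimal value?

736

x = 001001100000
bit 7 is currently 0; set it via x | (1 << 7) = x | 128
→ 001011100000 = 736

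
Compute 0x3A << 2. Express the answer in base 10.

0x3A = 00111010
shift left by 2 → 11101000 = 232
(equivalently, 58 × 2^2 = 58 × 4)

232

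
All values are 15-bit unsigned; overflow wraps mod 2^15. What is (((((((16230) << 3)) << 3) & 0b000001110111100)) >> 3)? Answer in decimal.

48

16230 = 011111101100110
→ << 3 (mod 2^15) → 111101100110000 = 31536
→ << 3 (mod 2^15) → 101100110000000 = 22912
0b000001110111100 = 000001110111100
→ & → 000000110000000 = 384
→ >> 3 → 000000000110000 = 48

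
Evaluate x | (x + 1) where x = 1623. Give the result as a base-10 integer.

x = 11001010111 = 1623
x + 1 = 11001011000
OR    = 11001011111 = 1631
(x | (x + 1) sets the lowest cleared bit.)

1631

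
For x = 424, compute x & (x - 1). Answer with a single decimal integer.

416

x = 110101000 = 424
x - 1 = 110100111
AND   = 110100000 = 416
(x & (x - 1) clears the lowest set bit of x.)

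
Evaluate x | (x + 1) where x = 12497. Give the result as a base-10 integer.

x = 11000011010001 = 12497
x + 1 = 11000011010010
OR    = 11000011010011 = 12499
(x | (x + 1) sets the lowest cleared bit.)

12499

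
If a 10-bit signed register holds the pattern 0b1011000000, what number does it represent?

pattern = 1011000000 (MSB is 1 ⇒ negative)
Invert: 0100111111, add 1 → 0101000000 = 320, so the value is -320.
(Equivalently: 704 - 2^10 = 704 - 1024 = -320.)

-320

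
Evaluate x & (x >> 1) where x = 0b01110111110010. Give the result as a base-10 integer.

3312

x = 1110111110010 = 7666
x>>1 = 0111011111001
AND  = 0110011110000 = 3312
(x & (x >> 1) has a 1 wherever x has two consecutive 1 bits.)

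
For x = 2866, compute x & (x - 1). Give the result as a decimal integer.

x = 101100110010 = 2866
x - 1 = 101100110001
AND   = 101100110000 = 2864
(x & (x - 1) clears the lowest set bit of x.)

2864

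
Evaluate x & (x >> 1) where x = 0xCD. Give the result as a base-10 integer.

x = 11001101 = 205
x>>1 = 01100110
AND  = 01000100 = 68
(x & (x >> 1) has a 1 wherever x has two consecutive 1 bits.)

68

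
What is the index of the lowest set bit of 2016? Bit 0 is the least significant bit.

5

2016 = 11111100000
Trailing zeros: 5, so the lowest set bit is bit 5 (value 32).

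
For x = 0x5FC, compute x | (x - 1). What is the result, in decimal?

x = 10111111100 = 1532
x - 1 = 10111111011
OR    = 10111111111 = 1535
(x | (x - 1) sets all bits below the lowest set bit.)

1535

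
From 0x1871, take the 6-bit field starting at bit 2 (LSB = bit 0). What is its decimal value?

v = 01100001110001
Shift right by 2: 011000011100
Mask low 6 bits: 011100 = 28

28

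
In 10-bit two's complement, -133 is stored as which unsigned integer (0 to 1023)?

133 in 10 bits: 0010000101
Invert: 1101111010
Add 1:  1101111011 = 891
(Check: 2^10 - 133 = 1024 - 133 = 891.)

891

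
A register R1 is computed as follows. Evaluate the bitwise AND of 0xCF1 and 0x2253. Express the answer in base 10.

81

0xCF1 = 00110011110001
0x2253 = 10001001010011
AND → 00000001010001 = 81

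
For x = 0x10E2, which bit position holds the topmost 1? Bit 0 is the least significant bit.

12

0x10E2 = 1000011100010
The topmost 1 is at position 12 (since 2^12 = 4096 ≤ 4322 < 8192).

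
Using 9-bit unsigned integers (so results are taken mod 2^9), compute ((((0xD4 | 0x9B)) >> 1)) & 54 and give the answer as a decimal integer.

0xD4 = 011010100
0x9B = 010011011
→ | → 011011111 = 223
→ >> 1 → 001101111 = 111
54 = 000110110
→ & → 000100110 = 38

38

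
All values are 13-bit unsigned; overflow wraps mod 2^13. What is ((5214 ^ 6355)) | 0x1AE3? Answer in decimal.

7919

5214 = 1010001011110
6355 = 1100011010011
→ ^ → 0110010001101 = 3213
0x1AE3 = 1101011100011
→ | → 1111011101111 = 7919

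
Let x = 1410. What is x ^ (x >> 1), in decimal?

x = 10110000010 = 1410
x>>1 = 01011000001
XOR  = 11101000011 = 1859
(x ^ (x >> 1) gives the standard binary-reflected Gray code of x.)

1859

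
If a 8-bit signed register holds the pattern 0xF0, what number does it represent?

pattern = 11110000 (MSB is 1 ⇒ negative)
Invert: 00001111, add 1 → 00010000 = 16, so the value is -16.
(Equivalently: 240 - 2^8 = 240 - 256 = -16.)

-16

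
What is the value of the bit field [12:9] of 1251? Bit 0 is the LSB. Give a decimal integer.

2

v = 0010011100011
Shift right by 9: 0010
Mask low 4 bits: 0010 = 2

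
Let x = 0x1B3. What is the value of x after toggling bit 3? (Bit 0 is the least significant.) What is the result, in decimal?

x = 110110011
bit 3 is currently 0; toggle it via x ^ (1 << 3) = x ^ 8
→ 110111011 = 443

443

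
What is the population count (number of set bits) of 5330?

5330 = 1010011010010
Count the 1s: 1 + 1 + 1 + 1 + 1 + 1 = 6

6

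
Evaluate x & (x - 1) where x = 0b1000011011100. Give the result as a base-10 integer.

x = 1000011011100 = 4316
x - 1 = 1000011011011
AND   = 1000011011000 = 4312
(x & (x - 1) clears the lowest set bit of x.)

4312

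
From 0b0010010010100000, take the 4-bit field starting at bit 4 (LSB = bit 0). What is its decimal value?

v = 0010010010100000
Shift right by 4: 001001001010
Mask low 4 bits: 1010 = 10

10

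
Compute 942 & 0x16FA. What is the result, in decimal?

942 = 0001110101110
0x16FA = 1011011111010
AND → 0001010101010 = 682

682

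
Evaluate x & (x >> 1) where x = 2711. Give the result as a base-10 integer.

3

x = 101010010111 = 2711
x>>1 = 010101001011
AND  = 000000000011 = 3
(x & (x >> 1) has a 1 wherever x has two consecutive 1 bits.)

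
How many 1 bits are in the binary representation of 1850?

1850 = 11100111010
Count the 1s: 1 + 1 + 1 + 1 + 1 + 1 + 1 = 7

7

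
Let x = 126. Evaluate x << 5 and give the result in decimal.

4032

126 = 000001111110
shift left by 5 → 111111000000 = 4032
(equivalently, 126 × 2^5 = 126 × 32)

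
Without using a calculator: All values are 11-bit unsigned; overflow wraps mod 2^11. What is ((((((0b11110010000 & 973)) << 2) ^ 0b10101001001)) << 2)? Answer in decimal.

1316

0b11110010000 = 11110010000
973 = 01111001101
→ & → 01110000000 = 896
→ << 2 (mod 2^11) → 11000000000 = 1536
0b10101001001 = 10101001001
→ ^ → 01101001001 = 841
→ << 2 (mod 2^11) → 10100100100 = 1316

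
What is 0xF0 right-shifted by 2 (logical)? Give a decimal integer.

0xF0 = 11110000
shift right by 2 → 00111100 = 60
(equivalently, floor(240 / 4))

60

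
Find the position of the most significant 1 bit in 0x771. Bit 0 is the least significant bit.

10

0x771 = 11101110001
The topmost 1 is at position 10 (since 2^10 = 1024 ≤ 1905 < 2048).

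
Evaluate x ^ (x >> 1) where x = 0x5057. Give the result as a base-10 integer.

x = 101000001010111 = 20567
x>>1 = 010100000101011
XOR  = 111100001111100 = 30844
(x ^ (x >> 1) gives the standard binary-reflected Gray code of x.)

30844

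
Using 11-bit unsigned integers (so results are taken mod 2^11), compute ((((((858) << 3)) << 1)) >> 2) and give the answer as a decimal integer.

858 = 01101011010
→ << 3 (mod 2^11) → 01011010000 = 720
→ << 1 (mod 2^11) → 10110100000 = 1440
→ >> 2 → 00101101000 = 360

360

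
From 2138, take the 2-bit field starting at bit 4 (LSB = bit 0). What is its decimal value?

1

v = 000100001011010
Shift right by 4: 00010000101
Mask low 2 bits: 01 = 1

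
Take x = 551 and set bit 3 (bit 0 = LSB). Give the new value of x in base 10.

559

x = 1000100111
bit 3 is currently 0; set it via x | (1 << 3) = x | 8
→ 1000101111 = 559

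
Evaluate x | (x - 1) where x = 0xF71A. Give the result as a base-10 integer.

63259

x = 1111011100011010 = 63258
x - 1 = 1111011100011001
OR    = 1111011100011011 = 63259
(x | (x - 1) sets all bits below the lowest set bit.)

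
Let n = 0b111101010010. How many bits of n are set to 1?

7

n = 111101010010
Count the 1s: 1 + 1 + 1 + 1 + 1 + 1 + 1 = 7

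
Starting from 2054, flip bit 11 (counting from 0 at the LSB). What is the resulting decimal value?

6

x = 00100000000110
bit 11 is currently 1; toggle it via x ^ (1 << 11) = x ^ 2048
→ 00000000000110 = 6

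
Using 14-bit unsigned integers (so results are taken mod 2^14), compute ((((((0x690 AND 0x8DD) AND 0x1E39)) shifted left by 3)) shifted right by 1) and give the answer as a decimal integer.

0x690 = 00011010010000
0x8DD = 00100011011101
→ AND → 00000010010000 = 144
0x1E39 = 01111000111001
→ AND → 00000000010000 = 16
→ shifted left by 3 (mod 2^14) → 00000010000000 = 128
→ shifted right by 1 → 00000001000000 = 64

64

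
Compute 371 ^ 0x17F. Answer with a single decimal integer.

371 = 101110011
0x17F = 101111111
XOR → 000001100 = 12

12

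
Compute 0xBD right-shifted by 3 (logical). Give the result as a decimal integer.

23

0xBD = 10111101
shift right by 3 → 00010111 = 23
(equivalently, floor(189 / 8))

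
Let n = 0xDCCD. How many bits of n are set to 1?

0xDCCD = 1101110011001101
Count the 1s: 1 + 1 + 1 + 1 + 1 + 1 + 1 + 1 + 1 + 1 = 10

10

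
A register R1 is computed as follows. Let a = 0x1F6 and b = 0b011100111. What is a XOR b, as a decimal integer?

0x1F6 = 111110110
b = 011100111
XOR → 100010001 = 273

273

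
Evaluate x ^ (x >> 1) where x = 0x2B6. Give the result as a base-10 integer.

1005

x = 1010110110 = 694
x>>1 = 0101011011
XOR  = 1111101101 = 1005
(x ^ (x >> 1) gives the standard binary-reflected Gray code of x.)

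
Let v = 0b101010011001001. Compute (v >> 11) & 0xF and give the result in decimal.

v = 101010011001001
Shift right by 11: 1010
Mask low 4 bits: 1010 = 10

10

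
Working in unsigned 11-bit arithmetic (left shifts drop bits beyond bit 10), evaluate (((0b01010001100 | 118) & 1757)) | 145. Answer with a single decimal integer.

0b01010001100 = 01010001100
118 = 00001110110
→ | → 01011111110 = 766
1757 = 11011011101
→ & → 01011011100 = 732
145 = 00010010001
→ | → 01011011101 = 733

733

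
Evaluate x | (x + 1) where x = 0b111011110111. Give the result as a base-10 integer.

3839

x = 111011110111 = 3831
x + 1 = 111011111000
OR    = 111011111111 = 3839
(x | (x + 1) sets the lowest cleared bit.)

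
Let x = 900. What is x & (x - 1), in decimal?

x = 1110000100 = 900
x - 1 = 1110000011
AND   = 1110000000 = 896
(x & (x - 1) clears the lowest set bit of x.)

896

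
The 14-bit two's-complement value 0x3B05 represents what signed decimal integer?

-1275

pattern = 11101100000101 (MSB is 1 ⇒ negative)
Invert: 00010011111010, add 1 → 00010011111011 = 1275, so the value is -1275.
(Equivalently: 15109 - 2^14 = 15109 - 16384 = -1275.)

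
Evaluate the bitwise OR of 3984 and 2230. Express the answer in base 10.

3984 = 111110010000
2230 = 100010110110
 OR → 111110110110 = 4022

4022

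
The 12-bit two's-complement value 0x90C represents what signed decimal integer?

-1780

pattern = 100100001100 (MSB is 1 ⇒ negative)
Invert: 011011110011, add 1 → 011011110100 = 1780, so the value is -1780.
(Equivalently: 2316 - 2^12 = 2316 - 4096 = -1780.)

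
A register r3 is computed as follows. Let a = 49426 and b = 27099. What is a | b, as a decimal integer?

49426 = 1100000100010010
27099 = 0110100111011011
 OR → 1110100111011011 = 59867

59867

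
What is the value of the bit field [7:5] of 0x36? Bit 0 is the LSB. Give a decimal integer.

v = 00000110110
Shift right by 5: 000001
Mask low 3 bits: 001 = 1

1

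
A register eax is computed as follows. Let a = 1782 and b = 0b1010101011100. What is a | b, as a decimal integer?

6142

1782 = 0011011110110
b = 1010101011100
 OR → 1011111111110 = 6142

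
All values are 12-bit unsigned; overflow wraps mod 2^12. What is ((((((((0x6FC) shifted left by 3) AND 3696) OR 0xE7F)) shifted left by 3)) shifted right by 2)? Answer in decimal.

0x6FC = 011011111100
→ shifted left by 3 (mod 2^12) → 011111100000 = 2016
3696 = 111001110000
→ AND → 011001100000 = 1632
0xE7F = 111001111111
→ OR → 111001111111 = 3711
→ shifted left by 3 (mod 2^12) → 001111111000 = 1016
→ shifted right by 2 → 000011111110 = 254

254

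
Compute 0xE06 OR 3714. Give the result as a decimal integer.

3718

0xE06 = 111000000110
3714 = 111010000010
 OR → 111010000110 = 3718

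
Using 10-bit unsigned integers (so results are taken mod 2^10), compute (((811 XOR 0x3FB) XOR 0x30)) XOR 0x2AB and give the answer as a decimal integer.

587

811 = 1100101011
0x3FB = 1111111011
→ XOR → 0011010000 = 208
0x30 = 0000110000
→ XOR → 0011100000 = 224
0x2AB = 1010101011
→ XOR → 1001001011 = 587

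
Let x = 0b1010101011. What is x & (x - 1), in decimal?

x = 1010101011 = 683
x - 1 = 1010101010
AND   = 1010101010 = 682
(x & (x - 1) clears the lowest set bit of x.)

682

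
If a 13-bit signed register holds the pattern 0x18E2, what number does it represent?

pattern = 1100011100010 (MSB is 1 ⇒ negative)
Invert: 0011100011101, add 1 → 0011100011110 = 1822, so the value is -1822.
(Equivalently: 6370 - 2^13 = 6370 - 8192 = -1822.)

-1822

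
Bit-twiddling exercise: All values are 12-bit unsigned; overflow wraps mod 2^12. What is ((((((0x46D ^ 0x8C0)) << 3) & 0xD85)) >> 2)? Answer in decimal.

320

0x46D = 010001101101
0x8C0 = 100011000000
→ ^ → 110010101101 = 3245
→ << 3 (mod 2^12) → 010101101000 = 1384
0xD85 = 110110000101
→ & → 010100000000 = 1280
→ >> 2 → 000101000000 = 320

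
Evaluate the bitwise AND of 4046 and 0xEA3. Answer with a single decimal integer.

3714

4046 = 111111001110
0xEA3 = 111010100011
AND → 111010000010 = 3714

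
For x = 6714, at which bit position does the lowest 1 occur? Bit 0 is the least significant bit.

1

6714 = 1101000111010
Trailing zeros: 1, so the lowest set bit is bit 1 (value 2).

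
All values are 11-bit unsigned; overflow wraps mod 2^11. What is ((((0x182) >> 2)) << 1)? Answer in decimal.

0x182 = 00110000010
→ >> 2 → 00001100000 = 96
→ << 1 (mod 2^11) → 00011000000 = 192

192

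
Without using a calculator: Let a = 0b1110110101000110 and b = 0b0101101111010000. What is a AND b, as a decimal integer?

a = 1110110101000110
b = 0101101111010000
AND → 0100100101000000 = 18752

18752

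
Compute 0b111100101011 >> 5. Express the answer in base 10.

121

x = 111100101011
shift right by 5 → 000001111001 = 121
(equivalently, floor(3883 / 32))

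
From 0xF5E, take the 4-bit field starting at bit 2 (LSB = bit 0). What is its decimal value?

v = 00111101011110
Shift right by 2: 001111010111
Mask low 4 bits: 0111 = 7

7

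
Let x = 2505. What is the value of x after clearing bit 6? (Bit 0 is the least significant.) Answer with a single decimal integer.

x = 0100111001001
bit 6 is currently 1; clear it via x & ~(1 << 6) = x & ~64
→ 0100110001001 = 2441

2441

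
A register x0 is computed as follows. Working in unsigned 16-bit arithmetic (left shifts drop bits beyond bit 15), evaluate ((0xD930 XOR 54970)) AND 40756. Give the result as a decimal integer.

0xD930 = 1101100100110000
54970 = 1101011010111010
→ XOR → 0000111110001010 = 3978
40756 = 1001111100110100
→ AND → 0000111100000000 = 3840

3840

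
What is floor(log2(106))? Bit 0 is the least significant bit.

106 = 1101010
The topmost 1 is at position 6 (since 2^6 = 64 ≤ 106 < 128).

6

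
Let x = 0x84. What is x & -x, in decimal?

4

x = 10000100 = 132
-x (two's complement) = …01111100
AND   = 00000100 = 4
(x & -x isolates the lowest set bit of x.)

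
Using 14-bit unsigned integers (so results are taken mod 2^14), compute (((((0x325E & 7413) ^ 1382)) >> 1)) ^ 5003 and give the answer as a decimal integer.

6418

0x325E = 11001001011110
7413 = 01110011110101
→ & → 01000001010100 = 4180
1382 = 00010101100110
→ ^ → 01010100110010 = 5426
→ >> 1 → 00101010011001 = 2713
5003 = 01001110001011
→ ^ → 01100100010010 = 6418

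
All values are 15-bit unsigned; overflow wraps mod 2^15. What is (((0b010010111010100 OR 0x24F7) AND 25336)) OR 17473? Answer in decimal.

25841

0b010010111010100 = 010010111010100
0x24F7 = 010010011110111
→ OR → 010010111110111 = 9719
25336 = 110001011111000
→ AND → 010000011110000 = 8432
17473 = 100010001000001
→ OR → 110010011110001 = 25841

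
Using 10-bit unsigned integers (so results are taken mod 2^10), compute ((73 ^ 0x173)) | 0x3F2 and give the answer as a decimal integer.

1018

73 = 0001001001
0x173 = 0101110011
→ ^ → 0100111010 = 314
0x3F2 = 1111110010
→ | → 1111111010 = 1018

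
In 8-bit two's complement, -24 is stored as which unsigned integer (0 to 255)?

24 in 8 bits: 00011000
Invert: 11100111
Add 1:  11101000 = 232
(Check: 2^8 - 24 = 256 - 24 = 232.)

232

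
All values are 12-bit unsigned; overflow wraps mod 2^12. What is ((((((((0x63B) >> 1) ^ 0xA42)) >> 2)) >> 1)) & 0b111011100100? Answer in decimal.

32

0x63B = 011000111011
→ >> 1 → 001100011101 = 797
0xA42 = 101001000010
→ ^ → 100101011111 = 2399
→ >> 2 → 001001010111 = 599
→ >> 1 → 000100101011 = 299
0b111011100100 = 111011100100
→ & → 000000100000 = 32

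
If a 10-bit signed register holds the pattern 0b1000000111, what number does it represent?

pattern = 1000000111 (MSB is 1 ⇒ negative)
Invert: 0111111000, add 1 → 0111111001 = 505, so the value is -505.
(Equivalently: 519 - 2^10 = 519 - 1024 = -505.)

-505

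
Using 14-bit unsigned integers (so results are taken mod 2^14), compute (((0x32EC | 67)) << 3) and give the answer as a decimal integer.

0x32EC = 11001011101100
67 = 00000001000011
→ | → 11001011101111 = 13039
→ << 3 (mod 2^14) → 01011101111000 = 6008

6008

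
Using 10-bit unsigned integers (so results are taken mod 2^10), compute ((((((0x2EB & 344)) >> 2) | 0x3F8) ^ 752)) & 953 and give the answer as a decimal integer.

0x2EB = 1011101011
344 = 0101011000
→ & → 0001001000 = 72
→ >> 2 → 0000010010 = 18
0x3F8 = 1111111000
→ | → 1111111010 = 1018
752 = 1011110000
→ ^ → 0100001010 = 266
953 = 1110111001
→ & → 0100001000 = 264

264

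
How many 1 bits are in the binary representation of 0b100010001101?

n = 100010001101
Count the 1s: 1 + 1 + 1 + 1 + 1 = 5

5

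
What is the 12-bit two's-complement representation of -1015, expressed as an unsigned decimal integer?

1015 in 12 bits: 001111110111
Invert: 110000001000
Add 1:  110000001001 = 3081
(Check: 2^12 - 1015 = 4096 - 1015 = 3081.)

3081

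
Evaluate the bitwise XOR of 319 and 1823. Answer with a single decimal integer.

1568

319 = 00100111111
1823 = 11100011111
XOR → 11000100000 = 1568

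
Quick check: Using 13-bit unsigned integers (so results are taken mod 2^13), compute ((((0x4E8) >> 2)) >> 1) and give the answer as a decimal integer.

0x4E8 = 0010011101000
→ >> 2 → 0000100111010 = 314
→ >> 1 → 0000010011101 = 157

157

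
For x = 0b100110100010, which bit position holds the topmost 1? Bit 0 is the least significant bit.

0b100110100010 = 100110100010
The topmost 1 is at position 11 (since 2^11 = 2048 ≤ 2466 < 4096).

11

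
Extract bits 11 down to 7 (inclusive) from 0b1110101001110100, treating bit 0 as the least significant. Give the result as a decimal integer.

v = 1110101001110100
Shift right by 7: 111010100
Mask low 5 bits: 10100 = 20

20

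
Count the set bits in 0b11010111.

n = 11010111
Count the 1s: 1 + 1 + 1 + 1 + 1 + 1 = 6

6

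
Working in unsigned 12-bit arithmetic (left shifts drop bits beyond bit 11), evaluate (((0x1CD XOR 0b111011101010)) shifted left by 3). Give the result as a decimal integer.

0x1CD = 000111001101
0b111011101010 = 111011101010
→ XOR → 111100100111 = 3879
→ shifted left by 3 (mod 2^12) → 100100111000 = 2360

2360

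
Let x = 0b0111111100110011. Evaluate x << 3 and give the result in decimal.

260504

x = 000111111100110011
shift left by 3 → 111111100110011000 = 260504
(equivalently, 32563 × 2^3 = 32563 × 8)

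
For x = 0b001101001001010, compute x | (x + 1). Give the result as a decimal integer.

6731

x = 1101001001010 = 6730
x + 1 = 1101001001011
OR    = 1101001001011 = 6731
(x | (x + 1) sets the lowest cleared bit.)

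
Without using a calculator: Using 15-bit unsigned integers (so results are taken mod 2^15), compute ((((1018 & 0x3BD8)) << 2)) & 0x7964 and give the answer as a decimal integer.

2400

1018 = 000001111111010
0x3BD8 = 011101111011000
→ & → 000001111011000 = 984
→ << 2 (mod 2^15) → 000111101100000 = 3936
0x7964 = 111100101100100
→ & → 000100101100000 = 2400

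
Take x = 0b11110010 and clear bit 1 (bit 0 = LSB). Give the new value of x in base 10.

x = 11110010
bit 1 is currently 1; clear it via x & ~(1 << 1) = x & ~2
→ 11110000 = 240

240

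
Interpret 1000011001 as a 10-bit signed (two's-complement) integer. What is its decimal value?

pattern = 1000011001 (MSB is 1 ⇒ negative)
Invert: 0111100110, add 1 → 0111100111 = 487, so the value is -487.
(Equivalently: 537 - 2^10 = 537 - 1024 = -487.)

-487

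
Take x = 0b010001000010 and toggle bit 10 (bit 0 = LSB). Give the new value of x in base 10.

66

x = 010001000010
bit 10 is currently 1; toggle it via x ^ (1 << 10) = x ^ 1024
→ 000001000010 = 66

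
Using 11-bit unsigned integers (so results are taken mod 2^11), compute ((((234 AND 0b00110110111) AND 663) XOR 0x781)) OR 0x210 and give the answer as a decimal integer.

1811

234 = 00011101010
0b00110110111 = 00110110111
→ AND → 00010100010 = 162
663 = 01010010111
→ AND → 00010000010 = 130
0x781 = 11110000001
→ XOR → 11100000011 = 1795
0x210 = 01000010000
→ OR → 11100010011 = 1811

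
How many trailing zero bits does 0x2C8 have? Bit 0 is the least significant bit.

0x2C8 = 1011001000
Trailing zeros: 3, so the lowest set bit is bit 3 (value 8).

3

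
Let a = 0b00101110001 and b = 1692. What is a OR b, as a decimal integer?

2045

a = 00101110001
1692 = 11010011100
 OR → 11111111101 = 2045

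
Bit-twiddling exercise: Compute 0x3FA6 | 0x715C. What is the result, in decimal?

0x3FA6 = 011111110100110
0x715C = 111000101011100
 OR → 111111111111110 = 32766

32766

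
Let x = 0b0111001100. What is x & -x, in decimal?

4

x = 111001100 = 460
-x (two's complement) = …000110100
AND   = 000000100 = 4
(x & -x isolates the lowest set bit of x.)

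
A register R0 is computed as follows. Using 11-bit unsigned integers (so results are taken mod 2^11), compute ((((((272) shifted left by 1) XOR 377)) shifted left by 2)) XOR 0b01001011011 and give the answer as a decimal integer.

1855

272 = 00100010000
→ shifted left by 1 (mod 2^11) → 01000100000 = 544
377 = 00101111001
→ XOR → 01101011001 = 857
→ shifted left by 2 (mod 2^11) → 10101100100 = 1380
0b01001011011 = 01001011011
→ XOR → 11100111111 = 1855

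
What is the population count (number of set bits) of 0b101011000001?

n = 101011000001
Count the 1s: 1 + 1 + 1 + 1 + 1 = 5

5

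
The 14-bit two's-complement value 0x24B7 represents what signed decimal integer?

pattern = 10010010110111 (MSB is 1 ⇒ negative)
Invert: 01101101001000, add 1 → 01101101001001 = 6985, so the value is -6985.
(Equivalently: 9399 - 2^14 = 9399 - 16384 = -6985.)

-6985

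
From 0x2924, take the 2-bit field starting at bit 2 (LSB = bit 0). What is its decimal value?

1

v = 10100100100100
Shift right by 2: 101001001001
Mask low 2 bits: 01 = 1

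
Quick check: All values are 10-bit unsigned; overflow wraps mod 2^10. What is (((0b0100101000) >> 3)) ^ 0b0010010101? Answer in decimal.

176

0b0100101000 = 0100101000
→ >> 3 → 0000100101 = 37
0b0010010101 = 0010010101
→ ^ → 0010110000 = 176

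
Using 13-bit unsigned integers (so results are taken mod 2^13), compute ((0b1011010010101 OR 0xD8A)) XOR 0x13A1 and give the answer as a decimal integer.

0b1011010010101 = 1011010010101
0xD8A = 0110110001010
→ OR → 1111110011111 = 8095
0x13A1 = 1001110100001
→ XOR → 0110000111110 = 3134

3134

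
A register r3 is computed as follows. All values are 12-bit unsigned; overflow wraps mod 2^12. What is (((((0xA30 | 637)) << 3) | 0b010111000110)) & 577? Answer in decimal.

576

0xA30 = 101000110000
637 = 001001111101
→ | → 101001111101 = 2685
→ << 3 (mod 2^12) → 001111101000 = 1000
0b010111000110 = 010111000110
→ | → 011111101110 = 2030
577 = 001001000001
→ & → 001001000000 = 576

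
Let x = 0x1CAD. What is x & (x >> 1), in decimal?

x = 1110010101101 = 7341
x>>1 = 0111001010110
AND  = 0110000000100 = 3076
(x & (x >> 1) has a 1 wherever x has two consecutive 1 bits.)

3076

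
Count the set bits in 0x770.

6

0x770 = 11101110000
Count the 1s: 1 + 1 + 1 + 1 + 1 + 1 = 6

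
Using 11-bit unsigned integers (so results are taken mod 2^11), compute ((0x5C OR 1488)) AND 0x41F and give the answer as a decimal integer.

0x5C = 00001011100
1488 = 10111010000
→ OR → 10111011100 = 1500
0x41F = 10000011111
→ AND → 10000011100 = 1052

1052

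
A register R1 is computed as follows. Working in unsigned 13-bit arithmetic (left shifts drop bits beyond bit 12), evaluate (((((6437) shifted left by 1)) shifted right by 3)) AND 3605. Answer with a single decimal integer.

6437 = 1100100100101
→ shifted left by 1 (mod 2^13) → 1001001001010 = 4682
→ shifted right by 3 → 0001001001001 = 585
3605 = 0111000010101
→ AND → 0001000000001 = 513

513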